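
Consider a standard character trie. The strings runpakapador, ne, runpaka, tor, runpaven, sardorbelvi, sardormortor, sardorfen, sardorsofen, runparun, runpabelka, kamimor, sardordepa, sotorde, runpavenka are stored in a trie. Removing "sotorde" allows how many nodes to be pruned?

6

After clearing the end-marker at "sotorde", prune upward until reaching a node still needed by another word.
The suffix "otorde" (6 nodes) is used only by "sotorde"; the node for "s" still has the child "a", so pruning stops there.
Nodes removed: 6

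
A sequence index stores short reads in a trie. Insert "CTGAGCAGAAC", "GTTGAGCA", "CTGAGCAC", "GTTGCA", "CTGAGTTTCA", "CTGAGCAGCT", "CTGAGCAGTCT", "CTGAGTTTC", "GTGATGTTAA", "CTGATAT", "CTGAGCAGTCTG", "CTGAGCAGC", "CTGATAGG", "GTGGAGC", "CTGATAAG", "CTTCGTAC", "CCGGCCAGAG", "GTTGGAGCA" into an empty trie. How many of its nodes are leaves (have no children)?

15

Leaves are exactly the stored words that no other stored word extends.
Those words: "CCGGCCAGAG", "CTGAGCAC", "CTGAGCAGAAC", "CTGAGCAGCT", "CTGAGCAGTCTG", "CTGAGTTTCA", "CTGATAAG", "CTGATAGG", "CTGATAT", "CTTCGTAC", "GTGATGTTAA", "GTGGAGC", "GTTGAGCA", "GTTGCA", "GTTGGAGCA"
Leaf count: 15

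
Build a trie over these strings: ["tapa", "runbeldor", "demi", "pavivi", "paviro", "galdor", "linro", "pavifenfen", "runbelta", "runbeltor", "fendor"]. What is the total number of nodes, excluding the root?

Insert word by word; a character creates a node only if that edge doesn't already exist:
  "tapa" → 4 new (t, a, p, a)
  "runbeldor" → 9 new (r, u, n, b, e, l, d, o, r)
  "demi" → 4 new (d, e, m, i)
  "pavivi" → 6 new (p, a, v, i, v, i)
  "paviro" → prefix "pavi" already present; 2 new (r, o)
  "galdor" → 6 new (g, a, l, d, o, r)
  "linro" → 5 new (l, i, n, r, o)
  "pavifenfen" → prefix "pavi" already present; 6 new (f, e, n, f, e, n)
  "runbelta" → prefix "runbel" already present; 2 new (t, a)
  "runbeltor" → prefix "runbelt" already present; 2 new (o, r)
  "fendor" → 6 new (f, e, n, d, o, r)
Total nodes = 4 + 9 + 4 + 6 + 2 + 6 + 5 + 6 + 2 + 2 + 6 = 52

52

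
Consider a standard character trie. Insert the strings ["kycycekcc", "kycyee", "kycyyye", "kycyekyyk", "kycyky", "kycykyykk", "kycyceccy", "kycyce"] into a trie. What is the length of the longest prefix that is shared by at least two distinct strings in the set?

6

Equivalently: take the maximum, over all pairs, of their longest common prefix length.
"kycyce" and "kycyceccy" agree on "kycyce" (6 characters) before diverging; nothing deeper is shared.
Longest shared-prefix length: 6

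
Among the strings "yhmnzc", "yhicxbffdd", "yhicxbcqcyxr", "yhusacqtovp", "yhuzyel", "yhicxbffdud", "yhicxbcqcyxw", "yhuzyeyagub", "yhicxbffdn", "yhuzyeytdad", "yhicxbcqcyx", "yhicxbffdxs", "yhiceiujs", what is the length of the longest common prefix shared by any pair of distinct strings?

11

Equivalently: take the maximum, over all pairs, of their longest common prefix length.
e.g. "yhicxbcqcyx" and "yhicxbcqcyxr" share the prefix "yhicxbcqcyx" of length 11; no pair shares a longer one.
Longest shared-prefix length: 11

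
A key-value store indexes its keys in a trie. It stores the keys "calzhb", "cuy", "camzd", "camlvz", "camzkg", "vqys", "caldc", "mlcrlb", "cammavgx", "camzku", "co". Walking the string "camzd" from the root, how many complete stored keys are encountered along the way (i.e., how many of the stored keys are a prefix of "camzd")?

1

Walk "camzd" from the root; an end-of-word marker is hit whenever a stored word is a prefix of "camzd".
Prefixes of the query that are stored words: "camzd"
Count: 1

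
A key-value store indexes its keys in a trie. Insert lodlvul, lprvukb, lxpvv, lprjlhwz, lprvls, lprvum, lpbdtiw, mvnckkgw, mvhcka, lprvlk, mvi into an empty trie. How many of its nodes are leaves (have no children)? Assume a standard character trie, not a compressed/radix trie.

Leaves are exactly the stored words that no other stored word extends.
Those words: "lodlvul", "lpbdtiw", "lprjlhwz", "lprvlk", "lprvls", "lprvukb", "lprvum", "lxpvv", "mvhcka", "mvi", "mvnckkgw"
Leaf count: 11

11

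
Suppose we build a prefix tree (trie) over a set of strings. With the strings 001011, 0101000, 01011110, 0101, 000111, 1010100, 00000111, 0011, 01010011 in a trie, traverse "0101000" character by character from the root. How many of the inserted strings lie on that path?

Traverse "0101000" character by character; count nodes along the way that are marked as word ends.
Prefixes of the query that are stored words: "0101", "0101000"
Count: 2

2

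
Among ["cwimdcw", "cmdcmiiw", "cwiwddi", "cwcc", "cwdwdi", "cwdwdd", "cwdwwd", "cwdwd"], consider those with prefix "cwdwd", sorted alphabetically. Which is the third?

cwdwdi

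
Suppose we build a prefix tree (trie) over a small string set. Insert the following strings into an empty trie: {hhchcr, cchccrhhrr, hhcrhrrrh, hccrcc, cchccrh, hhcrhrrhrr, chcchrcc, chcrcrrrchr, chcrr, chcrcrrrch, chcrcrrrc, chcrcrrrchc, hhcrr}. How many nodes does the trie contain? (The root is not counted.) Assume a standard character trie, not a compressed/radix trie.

48

Count nodes per top-level branch (shared prefixes stored once):
  'c'-branch (cchccrh, cchccrhhrr, chcchrcc, chcrcrrrc, chcrcrrrch, chcrcrrrchc, chcrcrrrchr, chcrr): 27 nodes
  'h'-branch (hccrcc, hhchcr, hhcrhrrhrr, hhcrhrrrh, hhcrr): 21 nodes
Sum: 48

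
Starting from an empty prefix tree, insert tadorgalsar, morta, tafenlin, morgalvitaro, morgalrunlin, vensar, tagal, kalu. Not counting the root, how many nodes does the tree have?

Insert word by word; a character creates a node only if that edge doesn't already exist:
  "tadorgalsar" → 11 new (t, a, d, o, r, g, a, l, s, a, r)
  "morta" → 5 new (m, o, r, t, a)
  "tafenlin" → prefix "ta" already present; 6 new (f, e, n, l, i, n)
  "morgalvitaro" → prefix "mor" already present; 9 new (g, a, l, v, i, t, a, r, o)
  "morgalrunlin" → prefix "morgal" already present; 6 new (r, u, n, l, i, n)
  "vensar" → 6 new (v, e, n, s, a, r)
  "tagal" → prefix "ta" already present; 3 new (g, a, l)
  "kalu" → 4 new (k, a, l, u)
Total nodes = 11 + 5 + 6 + 9 + 6 + 6 + 3 + 4 = 50

50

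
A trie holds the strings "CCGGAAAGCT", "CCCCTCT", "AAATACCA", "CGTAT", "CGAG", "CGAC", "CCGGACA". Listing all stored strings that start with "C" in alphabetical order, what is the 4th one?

Filter for "C…" and sort: "CCCCTCT", "CCGGAAAGCT", "CCGGACA", "CGAC", "CGAG", "CGTAT"
The 4th is CGAC.

CGAC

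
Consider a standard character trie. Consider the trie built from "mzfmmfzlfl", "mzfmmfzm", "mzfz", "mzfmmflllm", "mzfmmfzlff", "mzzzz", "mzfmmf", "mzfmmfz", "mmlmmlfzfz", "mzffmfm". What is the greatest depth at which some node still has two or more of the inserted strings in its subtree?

9

The deepest shared node is where two words last agree before diverging.
"mzfmmfzlff" and "mzfmmfzlfl" agree on "mzfmmfzlf" (9 characters) before diverging; nothing deeper is shared.
Longest shared-prefix length: 9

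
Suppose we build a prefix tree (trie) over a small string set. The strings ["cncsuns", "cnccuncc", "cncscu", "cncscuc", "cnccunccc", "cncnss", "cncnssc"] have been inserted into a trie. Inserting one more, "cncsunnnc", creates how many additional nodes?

The longest prefix of "cncsunnnc" already in the trie is "cncsun" (length 6).
New nodes needed: |"cncsunnnc"| − 6 = 9 − 6 = 3.

3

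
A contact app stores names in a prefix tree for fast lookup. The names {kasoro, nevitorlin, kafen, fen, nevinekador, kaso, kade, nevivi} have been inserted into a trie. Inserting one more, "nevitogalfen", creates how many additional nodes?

Walking "nevitogalfen" from the root, the first 6 characters ("nevito") follow existing edges; "g" is the first miss.
New nodes needed: |"nevitogalfen"| − 6 = 12 − 6 = 6.

6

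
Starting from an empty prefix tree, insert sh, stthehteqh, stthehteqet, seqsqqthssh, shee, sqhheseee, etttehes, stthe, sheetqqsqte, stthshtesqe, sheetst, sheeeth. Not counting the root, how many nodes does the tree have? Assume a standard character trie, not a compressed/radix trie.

60

For each word, the new-node count is its length minus the longest prefix already in the trie:
  "sh" → 2 new (s, h)
  "stthehteqh" → prefix "s" already present; 9 new (t, t, h, e, h, t, e, q, h)
  "stthehteqet" → prefix "stthehteq" already present; 2 new (e, t)
  "seqsqqthssh" → prefix "s" already present; 10 new (e, q, s, q, q, t, h, s, s, h)
  "shee" → prefix "sh" already present; 2 new (e, e)
  "sqhheseee" → prefix "s" already present; 8 new (q, h, h, e, s, e, e, e)
  "etttehes" → 8 new (e, t, t, t, e, h, e, s)
  "stthe" → prefix "stthe" already present; 0 new (none)
  "sheetqqsqte" → prefix "shee" already present; 7 new (t, q, q, s, q, t, e)
  "stthshtesqe" → prefix "stth" already present; 7 new (s, h, t, e, s, q, e)
  "sheetst" → prefix "sheet" already present; 2 new (s, t)
  "sheeeth" → prefix "shee" already present; 3 new (e, t, h)
Total nodes = 2 + 9 + 2 + 10 + 2 + 8 + 8 + 0 + 7 + 7 + 2 + 3 = 60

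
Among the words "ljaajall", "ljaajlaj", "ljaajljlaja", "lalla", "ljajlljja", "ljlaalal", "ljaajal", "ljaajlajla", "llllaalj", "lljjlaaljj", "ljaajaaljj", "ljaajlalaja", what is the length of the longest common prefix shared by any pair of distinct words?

Look for the deepest trie node that still has at least two words in its subtree.
e.g. "ljaajlaj" and "ljaajlajla" share the prefix "ljaajlaj" of length 8; no pair shares a longer one.
Longest shared-prefix length: 8

8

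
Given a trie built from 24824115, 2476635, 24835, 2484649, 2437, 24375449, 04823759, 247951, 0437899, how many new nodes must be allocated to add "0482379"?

The longest prefix of "0482379" already in the trie is "048237" (length 6).
Each of the 1 remaining characters creates one node.

1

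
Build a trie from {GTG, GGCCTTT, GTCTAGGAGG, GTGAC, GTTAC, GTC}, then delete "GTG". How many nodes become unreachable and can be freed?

0

A node on "GTG"'s path can go only if nothing else ends at it or branches off below it.
Every node on "GTG" is still needed (e.g. by "GTGAC"), so nothing is freed.
Nodes removed: 0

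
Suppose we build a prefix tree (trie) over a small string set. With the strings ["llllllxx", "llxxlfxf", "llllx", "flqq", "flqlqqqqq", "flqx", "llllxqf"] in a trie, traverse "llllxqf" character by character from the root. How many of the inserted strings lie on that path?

Traverse "llllxqf" character by character; count nodes along the way that are marked as word ends.
Prefixes of the query that are stored words: "llllx", "llllxqf"
Count: 2

2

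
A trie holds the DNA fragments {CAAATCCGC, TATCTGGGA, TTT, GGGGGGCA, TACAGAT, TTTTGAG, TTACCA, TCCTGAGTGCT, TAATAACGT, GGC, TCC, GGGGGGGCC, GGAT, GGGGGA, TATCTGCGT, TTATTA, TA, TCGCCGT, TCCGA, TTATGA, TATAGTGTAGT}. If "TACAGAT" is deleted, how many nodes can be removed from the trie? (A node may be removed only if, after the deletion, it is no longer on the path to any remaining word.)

5

A node on "TACAGAT"'s path can go only if nothing else ends at it or branches off below it.
The suffix "CAGAT" (5 nodes) is used only by "TACAGAT"; the node for "TA" still has the child "T", so pruning stops there.
Nodes removed: 5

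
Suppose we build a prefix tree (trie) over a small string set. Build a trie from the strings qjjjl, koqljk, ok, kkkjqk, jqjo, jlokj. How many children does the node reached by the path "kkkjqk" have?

0

The children of the "kkkjqk" node are the distinct next characters among strings starting with "kkkjqk".
No stored string extends past "kkkjqk".
That node has 0 child edges.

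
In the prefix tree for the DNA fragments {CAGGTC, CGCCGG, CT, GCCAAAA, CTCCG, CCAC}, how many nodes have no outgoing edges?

5

A leaf is a node with no children — equivalently, the end of a word that is not a proper prefix of any other stored word.
Those words: "CAGGTC", "CCAC", "CGCCGG", "CTCCG", "GCCAAAA"
Leaf count: 5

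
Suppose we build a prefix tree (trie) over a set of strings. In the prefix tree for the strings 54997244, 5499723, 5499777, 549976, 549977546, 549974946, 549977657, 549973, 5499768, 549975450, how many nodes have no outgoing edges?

A leaf is a node with no children — equivalently, the end of a word that is not a proper prefix of any other stored word.
Those words: "5499723", "54997244", "549973", "549974946", "549975450", "5499768", "549977546", "549977657", "5499777"
Leaf count: 9

9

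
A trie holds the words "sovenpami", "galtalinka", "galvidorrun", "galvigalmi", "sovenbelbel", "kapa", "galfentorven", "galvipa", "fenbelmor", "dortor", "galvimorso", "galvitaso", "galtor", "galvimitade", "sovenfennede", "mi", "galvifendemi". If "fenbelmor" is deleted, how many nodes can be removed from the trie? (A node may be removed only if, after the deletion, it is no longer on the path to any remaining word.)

9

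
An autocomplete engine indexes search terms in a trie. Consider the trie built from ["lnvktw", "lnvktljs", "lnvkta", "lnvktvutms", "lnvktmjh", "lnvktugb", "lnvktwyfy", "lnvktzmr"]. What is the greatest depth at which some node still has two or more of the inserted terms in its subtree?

6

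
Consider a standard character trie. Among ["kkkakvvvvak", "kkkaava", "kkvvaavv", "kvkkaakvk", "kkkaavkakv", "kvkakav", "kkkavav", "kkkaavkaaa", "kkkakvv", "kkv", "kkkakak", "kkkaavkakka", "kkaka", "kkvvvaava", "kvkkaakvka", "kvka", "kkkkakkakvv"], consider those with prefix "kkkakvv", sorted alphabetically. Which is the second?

kkkakvvvvak

Words with prefix "kkkakvv", in lexicographic order: "kkkakvv", "kkkakvvvvak"
Position 2: kkkakvvvvak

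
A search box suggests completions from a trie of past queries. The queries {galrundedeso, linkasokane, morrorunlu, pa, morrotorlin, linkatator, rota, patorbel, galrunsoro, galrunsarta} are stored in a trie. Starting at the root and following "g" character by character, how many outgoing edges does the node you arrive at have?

Follow the path "g" to its node, then look at its outgoing edges.
Characters that immediately follow "g" among the stored strings: {a}.
That node has 1 child edge.

1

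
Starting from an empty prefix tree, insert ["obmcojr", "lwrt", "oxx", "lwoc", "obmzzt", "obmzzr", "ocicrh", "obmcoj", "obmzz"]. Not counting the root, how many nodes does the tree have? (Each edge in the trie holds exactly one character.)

Count nodes per top-level branch (shared prefixes stored once):
  'l'-branch (lwoc, lwrt): 6 nodes
  'o'-branch (obmcoj, obmcojr, obmzz, obmzzr, obmzzt, ocicrh, oxx): 18 nodes
Sum: 24

24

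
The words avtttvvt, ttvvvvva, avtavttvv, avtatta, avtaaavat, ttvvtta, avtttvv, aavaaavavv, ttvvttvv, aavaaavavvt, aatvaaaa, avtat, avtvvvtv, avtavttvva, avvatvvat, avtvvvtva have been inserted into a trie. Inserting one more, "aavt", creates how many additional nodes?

"aav" is already a path in the trie; the remaining "t" must be added.
So 4 − 3 = 1 new nodes.

1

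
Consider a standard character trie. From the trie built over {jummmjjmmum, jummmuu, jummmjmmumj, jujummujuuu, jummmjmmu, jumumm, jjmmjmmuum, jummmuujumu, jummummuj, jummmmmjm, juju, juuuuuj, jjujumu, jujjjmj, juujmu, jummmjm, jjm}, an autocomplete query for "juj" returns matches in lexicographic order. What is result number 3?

Filter for "juj…" and sort: "jujjjmj", "juju", "jujummujuuu"
Position 3: jujummujuuu

jujummujuuu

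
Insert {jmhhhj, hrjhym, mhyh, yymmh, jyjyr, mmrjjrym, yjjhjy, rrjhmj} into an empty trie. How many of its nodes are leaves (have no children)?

A leaf is a node with no children — equivalently, the end of a word that is not a proper prefix of any other stored word.
Those words: "hrjhym", "jmhhhj", "jyjyr", "mhyh", "mmrjjrym", "rrjhmj", "yjjhjy", "yymmh"
Leaf count: 8

8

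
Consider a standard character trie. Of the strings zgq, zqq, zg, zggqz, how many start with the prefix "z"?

4

Traverse to the node for "z", then collect every word in that subtree.
Words under "z": zg, zggqz, zgq, zqq
Count: 4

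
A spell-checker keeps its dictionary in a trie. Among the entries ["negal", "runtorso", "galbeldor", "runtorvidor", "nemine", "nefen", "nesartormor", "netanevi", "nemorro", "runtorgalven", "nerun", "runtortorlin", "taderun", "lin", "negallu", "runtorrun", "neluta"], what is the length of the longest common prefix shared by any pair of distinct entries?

6

The deepest shared node is where two words last agree before diverging.
"runtorgalven" and "runtorrun" agree on "runtor" (6 characters) before diverging; nothing deeper is shared.
Longest shared-prefix length: 6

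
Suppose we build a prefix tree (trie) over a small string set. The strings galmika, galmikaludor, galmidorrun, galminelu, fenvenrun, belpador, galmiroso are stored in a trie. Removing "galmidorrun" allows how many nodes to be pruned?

6

A node on "galmidorrun"'s path can go only if nothing else ends at it or branches off below it.
The suffix "dorrun" (6 nodes) is used only by "galmidorrun"; the node for "galmi" still has the child "k", so pruning stops there.
Nodes removed: 6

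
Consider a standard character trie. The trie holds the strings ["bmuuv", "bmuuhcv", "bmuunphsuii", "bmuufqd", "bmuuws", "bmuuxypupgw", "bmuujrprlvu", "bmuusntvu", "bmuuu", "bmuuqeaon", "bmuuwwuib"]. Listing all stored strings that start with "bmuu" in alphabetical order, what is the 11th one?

Words with prefix "bmuu", in lexicographic order: "bmuufqd", "bmuuhcv", "bmuujrprlvu", "bmuunphsuii", "bmuuqeaon", "bmuusntvu", "bmuuu", "bmuuv", "bmuuws", "bmuuwwuib", "bmuuxypupgw"
The 11th is bmuuxypupgw.

bmuuxypupgw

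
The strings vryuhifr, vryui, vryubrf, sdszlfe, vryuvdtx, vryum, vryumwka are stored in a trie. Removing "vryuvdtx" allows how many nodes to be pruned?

Walk "vryuvdtx" from the leaf back toward the root, removing each node that no remaining word uses.
The suffix "vdtx" (4 nodes) is used only by "vryuvdtx"; the node for "vryu" still has the child "h", so pruning stops there.
Nodes removed: 4

4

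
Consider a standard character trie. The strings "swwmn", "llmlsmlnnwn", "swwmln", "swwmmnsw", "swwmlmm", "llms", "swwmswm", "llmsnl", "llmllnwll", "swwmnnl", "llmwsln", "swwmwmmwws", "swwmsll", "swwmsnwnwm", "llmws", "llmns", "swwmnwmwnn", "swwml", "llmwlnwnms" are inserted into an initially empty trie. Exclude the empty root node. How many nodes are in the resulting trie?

For each word, the new-node count is its length minus the longest prefix already in the trie:
  "swwmn" → 5 new (s, w, w, m, n)
  "llmlsmlnnwn" → 11 new (l, l, m, l, s, m, l, n, n, w, n)
  "swwmln" → prefix "swwm" already present; 2 new (l, n)
  "swwmmnsw" → prefix "swwm" already present; 4 new (m, n, s, w)
  "swwmlmm" → prefix "swwml" already present; 2 new (m, m)
  "llms" → prefix "llm" already present; 1 new (s)
  "swwmswm" → prefix "swwm" already present; 3 new (s, w, m)
  "llmsnl" → prefix "llms" already present; 2 new (n, l)
  "llmllnwll" → prefix "llml" already present; 5 new (l, n, w, l, l)
  "swwmnnl" → prefix "swwmn" already present; 2 new (n, l)
  "llmwsln" → prefix "llm" already present; 4 new (w, s, l, n)
  "swwmwmmwws" → prefix "swwm" already present; 6 new (w, m, m, w, w, s)
  "swwmsll" → prefix "swwms" already present; 2 new (l, l)
  "swwmsnwnwm" → prefix "swwms" already present; 5 new (n, w, n, w, m)
  "llmws" → prefix "llmws" already present; 0 new (none)
  "llmns" → prefix "llm" already present; 2 new (n, s)
  "swwmnwmwnn" → prefix "swwmn" already present; 5 new (w, m, w, n, n)
  "swwml" → prefix "swwml" already present; 0 new (none)
  "llmwlnwnms" → prefix "llmw" already present; 6 new (l, n, w, n, m, s)
Total nodes = 5 + 11 + 2 + 4 + 2 + 1 + 3 + 2 + 5 + 2 + 4 + 6 + 2 + 5 + 0 + 2 + 5 + 0 + 6 = 67

67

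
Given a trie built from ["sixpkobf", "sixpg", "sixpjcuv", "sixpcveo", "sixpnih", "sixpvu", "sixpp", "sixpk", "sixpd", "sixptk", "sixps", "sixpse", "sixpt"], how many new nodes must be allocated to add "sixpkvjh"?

3

"sixpk" is already a path in the trie; the remaining "vjh" must be added.
Each of the 3 remaining characters creates one node.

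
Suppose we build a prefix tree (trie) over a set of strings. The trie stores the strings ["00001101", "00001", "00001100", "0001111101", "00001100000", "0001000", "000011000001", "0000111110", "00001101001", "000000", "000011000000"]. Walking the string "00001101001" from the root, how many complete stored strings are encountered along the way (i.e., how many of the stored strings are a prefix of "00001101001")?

Check each prefix of "00001101001" against the stored set — each match is an end-marker on the path.
Prefixes of the query that are stored words: "00001", "00001101", "00001101001"
Count: 3

3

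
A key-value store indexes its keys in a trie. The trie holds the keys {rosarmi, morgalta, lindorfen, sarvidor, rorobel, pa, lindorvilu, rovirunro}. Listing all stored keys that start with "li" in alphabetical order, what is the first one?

lindorfen

Filter for "li…" and sort: "lindorfen", "lindorvilu"
The 1st is lindorfen.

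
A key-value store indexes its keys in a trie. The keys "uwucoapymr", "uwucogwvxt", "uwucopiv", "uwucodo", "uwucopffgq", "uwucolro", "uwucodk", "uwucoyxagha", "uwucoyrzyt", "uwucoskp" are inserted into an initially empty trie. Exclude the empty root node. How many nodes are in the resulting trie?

Count nodes per top-level branch (shared prefixes stored once):
  'u'-branch (uwucoapymr, uwucodk, uwucodo, uwucogwvxt, uwucolro, uwucopffgq, uwucopiv, uwucoskp, uwucoyrzyt, uwucoyxagha): 41 nodes
Sum: 41

41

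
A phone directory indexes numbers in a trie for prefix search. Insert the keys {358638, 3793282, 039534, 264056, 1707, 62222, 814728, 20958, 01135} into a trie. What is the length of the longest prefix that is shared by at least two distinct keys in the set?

1

Look for the deepest trie node that still has at least two words in its subtree.
e.g. "01135" and "039534" share the prefix "0" of length 1; no pair shares a longer one.
Longest shared-prefix length: 1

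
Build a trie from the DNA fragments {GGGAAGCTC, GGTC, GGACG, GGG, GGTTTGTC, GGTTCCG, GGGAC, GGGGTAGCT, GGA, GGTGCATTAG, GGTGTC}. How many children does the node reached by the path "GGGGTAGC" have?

Walk "GGGGTAGC" from the root, arriving at one node.
Characters that immediately follow "GGGGTAGC" among the stored strings: {T}.
That node has 1 child edge.

1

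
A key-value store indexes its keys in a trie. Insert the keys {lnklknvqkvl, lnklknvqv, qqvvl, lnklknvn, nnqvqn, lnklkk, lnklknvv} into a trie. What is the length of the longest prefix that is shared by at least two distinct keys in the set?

The deepest shared node is where two words last agree before diverging.
e.g. "lnklknvqkvl" and "lnklknvqv" share the prefix "lnklknvq" of length 8; no pair shares a longer one.
Longest shared-prefix length: 8

8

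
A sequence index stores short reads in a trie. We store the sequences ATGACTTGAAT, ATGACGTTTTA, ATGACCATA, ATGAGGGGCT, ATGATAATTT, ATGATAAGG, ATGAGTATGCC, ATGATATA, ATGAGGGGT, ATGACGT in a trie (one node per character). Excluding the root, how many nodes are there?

Count nodes per top-level branch (shared prefixes stored once):
  'A'-branch (ATGACCATA, ATGACGT, ATGACGTTTTA, ATGACTTGAAT, ATGAGGGGCT, ATGAGGGGT, ATGAGTATGCC, ATGATAAGG, ATGATAATTT, ATGATATA): 44 nodes
Sum: 44

44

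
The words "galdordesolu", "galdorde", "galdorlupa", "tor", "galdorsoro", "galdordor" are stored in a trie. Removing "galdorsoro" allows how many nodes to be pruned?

4

A node on "galdorsoro"'s path can go only if nothing else ends at it or branches off below it.
The suffix "soro" (4 nodes) is used only by "galdorsoro"; the node for "galdor" still has the child "d", so pruning stops there.
Nodes removed: 4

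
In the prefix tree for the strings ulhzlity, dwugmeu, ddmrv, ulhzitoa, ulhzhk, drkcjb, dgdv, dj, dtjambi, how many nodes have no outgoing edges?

Leaves are exactly the stored words that no other stored word extends.
Those words: "ddmrv", "dgdv", "dj", "drkcjb", "dtjambi", "dwugmeu", "ulhzhk", "ulhzitoa", "ulhzlity"
Leaf count: 9

9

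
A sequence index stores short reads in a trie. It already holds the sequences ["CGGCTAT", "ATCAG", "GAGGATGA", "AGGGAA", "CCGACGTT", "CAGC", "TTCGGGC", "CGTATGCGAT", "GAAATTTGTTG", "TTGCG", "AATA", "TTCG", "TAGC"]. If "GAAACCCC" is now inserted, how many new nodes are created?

The longest prefix of "GAAACCCC" already in the trie is "GAAA" (length 4).
So 8 − 4 = 4 new nodes.

4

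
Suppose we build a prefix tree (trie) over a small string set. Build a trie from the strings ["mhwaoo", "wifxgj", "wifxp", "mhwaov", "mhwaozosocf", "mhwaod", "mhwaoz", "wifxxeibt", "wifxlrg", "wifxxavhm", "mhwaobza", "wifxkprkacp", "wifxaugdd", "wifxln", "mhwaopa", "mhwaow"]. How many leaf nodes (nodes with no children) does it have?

Leaves are exactly the stored words that no other stored word extends.
Those words: "mhwaobza", "mhwaod", "mhwaoo", "mhwaopa", "mhwaov", "mhwaow", "mhwaozosocf", "wifxaugdd", "wifxgj", "wifxkprkacp", "wifxln", "wifxlrg", "wifxp", "wifxxavhm", "wifxxeibt"
Leaf count: 15

15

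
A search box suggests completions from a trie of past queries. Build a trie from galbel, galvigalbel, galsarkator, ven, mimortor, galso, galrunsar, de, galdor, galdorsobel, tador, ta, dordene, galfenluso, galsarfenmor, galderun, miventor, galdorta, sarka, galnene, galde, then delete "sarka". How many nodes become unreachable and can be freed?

5

Walk "sarka" from the leaf back toward the root, removing each node that no remaining word uses.
No other word shares any prefix with "sarka", so all 5 of its nodes go.
Nodes removed: 5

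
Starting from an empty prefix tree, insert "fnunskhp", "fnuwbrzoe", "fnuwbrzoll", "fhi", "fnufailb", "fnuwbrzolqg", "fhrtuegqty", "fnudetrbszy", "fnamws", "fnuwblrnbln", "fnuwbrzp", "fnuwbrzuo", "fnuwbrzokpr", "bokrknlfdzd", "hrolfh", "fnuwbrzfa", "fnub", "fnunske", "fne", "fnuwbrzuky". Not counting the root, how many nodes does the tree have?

Trace insertions, counting only characters that open a new branch:
  "fnunskhp" → 8 new (f, n, u, n, s, k, h, p)
  "fnuwbrzoe" → prefix "fnu" already present; 6 new (w, b, r, z, o, e)
  "fnuwbrzoll" → prefix "fnuwbrzo" already present; 2 new (l, l)
  "fhi" → prefix "f" already present; 2 new (h, i)
  "fnufailb" → prefix "fnu" already present; 5 new (f, a, i, l, b)
  "fnuwbrzolqg" → prefix "fnuwbrzol" already present; 2 new (q, g)
  "fhrtuegqty" → prefix "fh" already present; 8 new (r, t, u, e, g, q, t, y)
  "fnudetrbszy" → prefix "fnu" already present; 8 new (d, e, t, r, b, s, z, y)
  "fnamws" → prefix "fn" already present; 4 new (a, m, w, s)
  "fnuwblrnbln" → prefix "fnuwb" already present; 6 new (l, r, n, b, l, n)
  "fnuwbrzp" → prefix "fnuwbrz" already present; 1 new (p)
  "fnuwbrzuo" → prefix "fnuwbrz" already present; 2 new (u, o)
  "fnuwbrzokpr" → prefix "fnuwbrzo" already present; 3 new (k, p, r)
  "bokrknlfdzd" → 11 new (b, o, k, r, k, n, l, f, d, z, d)
  "hrolfh" → 6 new (h, r, o, l, f, h)
  "fnuwbrzfa" → prefix "fnuwbrz" already present; 2 new (f, a)
  "fnub" → prefix "fnu" already present; 1 new (b)
  "fnunske" → prefix "fnunsk" already present; 1 new (e)
  "fne" → prefix "fn" already present; 1 new (e)
  "fnuwbrzuky" → prefix "fnuwbrzu" already present; 2 new (k, y)
Total nodes = 8 + 6 + 2 + 2 + 5 + 2 + 8 + 8 + 4 + 6 + 1 + 2 + 3 + 11 + 6 + 2 + 1 + 1 + 1 + 2 = 81

81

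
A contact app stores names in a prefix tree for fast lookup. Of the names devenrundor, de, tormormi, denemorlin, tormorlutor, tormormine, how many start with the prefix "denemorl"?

1

Walk to "denemorl"; the words in its subtree are exactly those with that prefix.
Matches: "denemorlin"
Count: 1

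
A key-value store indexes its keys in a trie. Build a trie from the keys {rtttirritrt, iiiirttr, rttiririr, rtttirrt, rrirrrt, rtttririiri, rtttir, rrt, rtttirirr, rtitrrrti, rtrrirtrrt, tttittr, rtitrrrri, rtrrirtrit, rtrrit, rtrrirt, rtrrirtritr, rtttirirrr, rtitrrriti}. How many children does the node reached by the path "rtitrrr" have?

3

Walk "rtitrrr" from the root, arriving at one node.
Characters that immediately follow "rtitrrr" among the stored strings: {i, r, t}.
That node has 3 child edges.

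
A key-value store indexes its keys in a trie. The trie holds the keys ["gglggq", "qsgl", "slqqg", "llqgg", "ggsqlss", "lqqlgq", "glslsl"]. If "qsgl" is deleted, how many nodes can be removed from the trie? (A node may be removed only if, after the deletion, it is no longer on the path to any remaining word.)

Walk "qsgl" from the leaf back toward the root, removing each node that no remaining word uses.
No other word shares any prefix with "qsgl", so all 4 of its nodes go.
Nodes removed: 4

4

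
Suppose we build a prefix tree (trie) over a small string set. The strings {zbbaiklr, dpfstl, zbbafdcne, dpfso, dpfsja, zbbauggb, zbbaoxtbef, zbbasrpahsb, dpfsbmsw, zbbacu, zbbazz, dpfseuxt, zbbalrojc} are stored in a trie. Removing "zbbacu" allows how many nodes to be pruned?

Walk "zbbacu" from the leaf back toward the root, removing each node that no remaining word uses.
The suffix "cu" (2 nodes) is used only by "zbbacu"; the node for "zbba" still has the child "i", so pruning stops there.
Nodes removed: 2

2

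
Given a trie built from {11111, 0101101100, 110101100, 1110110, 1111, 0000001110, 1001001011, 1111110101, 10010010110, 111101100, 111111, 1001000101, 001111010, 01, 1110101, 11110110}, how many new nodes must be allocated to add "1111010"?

1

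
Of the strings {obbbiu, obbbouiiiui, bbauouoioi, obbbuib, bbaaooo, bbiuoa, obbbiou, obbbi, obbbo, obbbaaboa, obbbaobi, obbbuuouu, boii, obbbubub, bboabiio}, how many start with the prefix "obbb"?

10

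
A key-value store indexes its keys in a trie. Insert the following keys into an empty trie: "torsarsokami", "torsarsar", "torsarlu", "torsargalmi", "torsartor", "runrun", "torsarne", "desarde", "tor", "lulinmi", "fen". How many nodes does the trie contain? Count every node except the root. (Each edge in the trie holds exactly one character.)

Insert word by word; a character creates a node only if that edge doesn't already exist:
  "torsarsokami" → 12 new (t, o, r, s, a, r, s, o, k, a, m, i)
  "torsarsar" → prefix "torsars" already present; 2 new (a, r)
  "torsarlu" → prefix "torsar" already present; 2 new (l, u)
  "torsargalmi" → prefix "torsar" already present; 5 new (g, a, l, m, i)
  "torsartor" → prefix "torsar" already present; 3 new (t, o, r)
  "runrun" → 6 new (r, u, n, r, u, n)
  "torsarne" → prefix "torsar" already present; 2 new (n, e)
  "desarde" → 7 new (d, e, s, a, r, d, e)
  "tor" → prefix "tor" already present; 0 new (none)
  "lulinmi" → 7 new (l, u, l, i, n, m, i)
  "fen" → 3 new (f, e, n)
Total nodes = 12 + 2 + 2 + 5 + 3 + 6 + 2 + 7 + 0 + 7 + 3 = 49

49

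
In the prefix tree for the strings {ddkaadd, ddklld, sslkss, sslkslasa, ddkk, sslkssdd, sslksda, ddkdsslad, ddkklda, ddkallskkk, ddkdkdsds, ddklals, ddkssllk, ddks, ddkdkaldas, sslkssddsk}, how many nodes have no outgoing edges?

A leaf is a node with no children — equivalently, the end of a word that is not a proper prefix of any other stored word.
Those words: "ddkaadd", "ddkallskkk", "ddkdkaldas", "ddkdkdsds", "ddkdsslad", "ddkklda", "ddklals", "ddklld", "ddkssllk", "sslksda", "sslkslasa", "sslkssddsk"
Leaf count: 12

12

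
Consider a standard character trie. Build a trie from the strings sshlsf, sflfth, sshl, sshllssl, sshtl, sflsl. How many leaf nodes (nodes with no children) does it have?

5

Leaves are exactly the stored words that no other stored word extends.
Those words: "sflfth", "sflsl", "sshllssl", "sshlsf", "sshtl"
Leaf count: 5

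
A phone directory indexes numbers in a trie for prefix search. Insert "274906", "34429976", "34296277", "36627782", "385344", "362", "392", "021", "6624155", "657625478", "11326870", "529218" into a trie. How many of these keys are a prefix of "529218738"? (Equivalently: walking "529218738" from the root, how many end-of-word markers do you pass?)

Check each prefix of "529218738" against the stored set — each match is an end-marker on the path.
Prefixes of the query that are stored words: "529218"
Count: 1

1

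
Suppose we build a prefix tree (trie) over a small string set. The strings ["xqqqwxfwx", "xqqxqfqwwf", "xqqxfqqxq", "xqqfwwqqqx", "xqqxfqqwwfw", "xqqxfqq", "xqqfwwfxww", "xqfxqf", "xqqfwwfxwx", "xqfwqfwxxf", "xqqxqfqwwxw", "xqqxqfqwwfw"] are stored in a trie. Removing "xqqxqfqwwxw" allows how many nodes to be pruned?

Walk "xqqxqfqwwxw" from the leaf back toward the root, removing each node that no remaining word uses.
The suffix "xw" (2 nodes) is used only by "xqqxqfqwwxw"; the node for "xqqxqfqww" still has the child "f", so pruning stops there.
Nodes removed: 2

2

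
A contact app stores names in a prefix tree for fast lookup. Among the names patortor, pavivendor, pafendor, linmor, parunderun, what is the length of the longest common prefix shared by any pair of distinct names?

Look for the deepest trie node that still has at least two words in its subtree.
e.g. "pafendor" and "parunderun" share the prefix "pa" of length 2; no pair shares a longer one.
Longest shared-prefix length: 2

2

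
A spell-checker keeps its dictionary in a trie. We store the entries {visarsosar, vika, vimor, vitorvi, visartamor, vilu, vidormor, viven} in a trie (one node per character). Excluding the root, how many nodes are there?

Trie structure (* marks end of a word):
(root)
└─ v
   └─ i
      ├─ d
      │  └─ o
      │     └─ r
      │        └─ m
      │           └─ o
      │              └─ r *
      ├─ k
      │  └─ a *
      ├─ l
      │  └─ u *
      ├─ m
      │  └─ o
      │     └─ r *
      ├─ s
      │  └─ a
      │     └─ r
      │        ├─ s
      │        │  └─ o
      │        │     └─ s
      │        │        └─ a
      │        │           └─ r *
      │        └─ t
      │           └─ a
      │              └─ m
      │                 └─ o
      │                    └─ r *
      ├─ t
      │  └─ o
      │     └─ r
      │        └─ v
      │           └─ i *
      └─ v
         └─ e
            └─ n *
Counting every labelled node above: 36.

36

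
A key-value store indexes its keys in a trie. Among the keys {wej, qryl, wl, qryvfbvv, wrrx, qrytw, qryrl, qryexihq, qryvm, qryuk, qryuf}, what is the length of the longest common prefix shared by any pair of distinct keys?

Equivalently: take the maximum, over all pairs, of their longest common prefix length.
"qryuf" and "qryuk" agree on "qryu" (4 characters) before diverging; nothing deeper is shared.
Longest shared-prefix length: 4

4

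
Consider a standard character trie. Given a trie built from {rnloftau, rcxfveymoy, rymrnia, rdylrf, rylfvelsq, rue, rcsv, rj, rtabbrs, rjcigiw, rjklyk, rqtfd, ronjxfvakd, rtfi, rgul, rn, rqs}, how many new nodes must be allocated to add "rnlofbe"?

"rnlof" is already a path in the trie; the remaining "be" must be added.
New nodes needed: |"rnlofbe"| − 5 = 7 − 5 = 2.

2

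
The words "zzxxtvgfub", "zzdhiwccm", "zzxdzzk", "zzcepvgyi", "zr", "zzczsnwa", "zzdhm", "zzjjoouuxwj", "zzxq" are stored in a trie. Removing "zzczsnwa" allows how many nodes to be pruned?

5

A node on "zzczsnwa"'s path can go only if nothing else ends at it or branches off below it.
The suffix "zsnwa" (5 nodes) is used only by "zzczsnwa"; the node for "zzc" still has the child "e", so pruning stops there.
Nodes removed: 5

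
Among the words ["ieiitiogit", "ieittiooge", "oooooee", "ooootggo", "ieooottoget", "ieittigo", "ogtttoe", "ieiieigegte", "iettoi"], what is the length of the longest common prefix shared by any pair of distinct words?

Look for the deepest trie node that still has at least two words in its subtree.
"ieittigo" and "ieittiooge" agree on "ieitti" (6 characters) before diverging; nothing deeper is shared.
Longest shared-prefix length: 6

6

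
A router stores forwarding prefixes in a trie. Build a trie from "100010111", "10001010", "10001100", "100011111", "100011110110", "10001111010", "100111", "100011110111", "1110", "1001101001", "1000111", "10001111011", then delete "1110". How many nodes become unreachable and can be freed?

3

Walk "1110" from the leaf back toward the root, removing each node that no remaining word uses.
The suffix "110" (3 nodes) is used only by "1110"; the node for "1" still has the child "0", so pruning stops there.
Nodes removed: 3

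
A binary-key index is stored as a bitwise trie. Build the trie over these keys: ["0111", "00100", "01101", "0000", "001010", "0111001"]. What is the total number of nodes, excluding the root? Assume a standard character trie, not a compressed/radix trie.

Trace insertions, counting only characters that open a new branch:
  "0111" → 4 new (0, 1, 1, 1)
  "00100" → prefix "0" already present; 4 new (0, 1, 0, 0)
  "01101" → prefix "011" already present; 2 new (0, 1)
  "0000" → prefix "00" already present; 2 new (0, 0)
  "001010" → prefix "0010" already present; 2 new (1, 0)
  "0111001" → prefix "0111" already present; 3 new (0, 0, 1)
Total nodes = 4 + 4 + 2 + 2 + 2 + 3 = 17

17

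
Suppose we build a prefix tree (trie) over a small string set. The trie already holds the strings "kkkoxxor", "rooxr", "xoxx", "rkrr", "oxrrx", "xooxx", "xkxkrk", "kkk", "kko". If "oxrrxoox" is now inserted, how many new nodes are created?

3

"oxrrx" is already a path in the trie; the remaining "oox" must be added.
So 8 − 5 = 3 new nodes.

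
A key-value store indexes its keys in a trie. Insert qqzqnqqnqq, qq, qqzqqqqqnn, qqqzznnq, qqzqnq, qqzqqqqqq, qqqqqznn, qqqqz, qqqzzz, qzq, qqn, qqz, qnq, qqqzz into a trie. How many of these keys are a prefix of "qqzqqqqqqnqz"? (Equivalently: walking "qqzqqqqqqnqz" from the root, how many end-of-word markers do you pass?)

3

Check each prefix of "qqzqqqqqqnqz" against the stored set — each match is an end-marker on the path.
Prefixes of the query that are stored words: "qq", "qqz", "qqzqqqqqq"
Count: 3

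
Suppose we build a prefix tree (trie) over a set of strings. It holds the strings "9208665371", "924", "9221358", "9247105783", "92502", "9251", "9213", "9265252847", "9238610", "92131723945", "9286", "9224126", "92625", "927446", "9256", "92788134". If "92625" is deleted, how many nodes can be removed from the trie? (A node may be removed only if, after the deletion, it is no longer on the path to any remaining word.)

2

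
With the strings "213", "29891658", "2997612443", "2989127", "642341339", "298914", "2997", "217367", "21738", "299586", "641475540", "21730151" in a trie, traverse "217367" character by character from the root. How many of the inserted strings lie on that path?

1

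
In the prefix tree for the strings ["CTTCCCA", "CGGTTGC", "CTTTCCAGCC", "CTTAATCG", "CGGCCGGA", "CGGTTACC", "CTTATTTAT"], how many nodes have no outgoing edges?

A leaf is a node with no children — equivalently, the end of a word that is not a proper prefix of any other stored word.
Those words: "CGGCCGGA", "CGGTTACC", "CGGTTGC", "CTTAATCG", "CTTATTTAT", "CTTCCCA", "CTTTCCAGCC"
Leaf count: 7

7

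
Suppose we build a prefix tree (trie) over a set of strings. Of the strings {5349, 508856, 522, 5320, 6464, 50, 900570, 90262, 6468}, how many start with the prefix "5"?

Filter for entries beginning with "5":
Matches: "50", "508856", "522", "5320", "5349"
Count: 5

5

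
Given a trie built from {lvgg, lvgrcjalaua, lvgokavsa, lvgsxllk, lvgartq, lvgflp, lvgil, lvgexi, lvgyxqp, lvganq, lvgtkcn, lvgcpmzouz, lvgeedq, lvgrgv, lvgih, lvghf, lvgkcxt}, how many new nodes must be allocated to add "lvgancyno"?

"lvgan" is already a path in the trie; the remaining "cyno" must be added.
Each of the 4 remaining characters creates one node.

4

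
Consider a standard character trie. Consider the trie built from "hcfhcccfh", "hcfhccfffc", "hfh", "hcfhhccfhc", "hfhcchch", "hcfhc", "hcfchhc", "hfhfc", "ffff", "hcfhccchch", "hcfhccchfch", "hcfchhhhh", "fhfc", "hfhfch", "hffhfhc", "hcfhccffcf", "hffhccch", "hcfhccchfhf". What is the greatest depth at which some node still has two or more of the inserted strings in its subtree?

9

Look for the deepest trie node that still has at least two words in its subtree.
e.g. "hcfhccchfch" and "hcfhccchfhf" share the prefix "hcfhccchf" of length 9; no pair shares a longer one.
Longest shared-prefix length: 9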